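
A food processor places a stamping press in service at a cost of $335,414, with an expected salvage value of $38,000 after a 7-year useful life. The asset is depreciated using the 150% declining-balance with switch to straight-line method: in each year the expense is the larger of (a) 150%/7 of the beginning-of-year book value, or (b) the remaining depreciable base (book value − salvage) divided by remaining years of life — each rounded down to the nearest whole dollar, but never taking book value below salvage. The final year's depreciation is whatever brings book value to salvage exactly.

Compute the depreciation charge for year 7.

Depreciable base = $335,414 − $38,000 = $297,414.
Year 1: DB = ⌊$335,414 × 150%/7⌋ = $71,874; SL = ⌊$297,414/7⌋ = $42,487 → take DB $71,874. Book value $263,540.
Year 2: DB = ⌊$263,540 × 150%/7⌋ = $56,472; SL = ⌊$225,540/6⌋ = $37,590 → take DB $56,472. Book value $207,068.
Year 3: DB = ⌊$207,068 × 150%/7⌋ = $44,371; SL = ⌊$169,068/5⌋ = $33,813 → take DB $44,371. Book value $162,697.
Year 4: DB = ⌊$162,697 × 150%/7⌋ = $34,863; SL = ⌊$124,697/4⌋ = $31,174 → take DB $34,863. Book value $127,834.
Year 5: DB = ⌊$127,834 × 150%/7⌋ = $27,393; SL = ⌊$89,834/3⌋ = $29,944 → take SL $29,944. Book value $97,890.
Year 6: DB = ⌊$97,890 × 150%/7⌋ = $20,976; SL = ⌊$59,890/2⌋ = $29,945 → take SL $29,945. Book value $67,945.
Year 7 (final): $67,945 − $38,000 = $29,945. Book value $38,000.

$29,945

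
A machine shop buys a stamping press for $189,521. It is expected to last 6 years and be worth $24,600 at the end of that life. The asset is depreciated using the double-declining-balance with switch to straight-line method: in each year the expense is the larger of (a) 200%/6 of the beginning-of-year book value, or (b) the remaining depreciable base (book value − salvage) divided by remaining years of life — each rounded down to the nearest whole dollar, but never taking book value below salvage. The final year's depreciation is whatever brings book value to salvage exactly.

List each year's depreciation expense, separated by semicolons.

Depreciable base = $189,521 − $24,600 = $164,921.
Year 1: DB = ⌊$189,521 × 200%/6⌋ = $63,173; SL = ⌊$164,921/6⌋ = $27,486 → take DB $63,173. Book value $126,348.
Year 2: DB = ⌊$126,348 × 200%/6⌋ = $42,116; SL = ⌊$101,748/5⌋ = $20,349 → take DB $42,116. Book value $84,232.
Year 3: DB = ⌊$84,232 × 200%/6⌋ = $28,077; SL = ⌊$59,632/4⌋ = $14,908 → take DB $28,077. Book value $56,155.
Year 4: DB = ⌊$56,155 × 200%/6⌋ = $18,718; SL = ⌊$31,555/3⌋ = $10,518 → take DB $18,718. Book value $37,437.
Year 5: DB = ⌊$37,437 × 200%/6⌋ = $12,479; SL = ⌊$12,837/2⌋ = $6,418 → take DB $12,479. Book value $24,958.
Year 6 (final): $24,958 − $24,600 = $358. Book value $24,600.

$63,173; $42,116; $28,077; $18,718; $12,479; $358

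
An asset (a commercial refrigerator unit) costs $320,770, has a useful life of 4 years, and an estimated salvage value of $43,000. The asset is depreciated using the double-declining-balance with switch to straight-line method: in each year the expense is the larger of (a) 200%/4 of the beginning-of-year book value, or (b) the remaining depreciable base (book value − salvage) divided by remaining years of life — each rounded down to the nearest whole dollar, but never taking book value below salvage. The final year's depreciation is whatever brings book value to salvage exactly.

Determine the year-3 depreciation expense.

Depreciable base = $320,770 − $43,000 = $277,770.
Year 1: DB = ⌊$320,770 × 200%/4⌋ = $160,385; SL = ⌊$277,770/4⌋ = $69,442 → take DB $160,385. Book value $160,385.
Year 2: DB = ⌊$160,385 × 200%/4⌋ = $80,192; SL = ⌊$117,385/3⌋ = $39,128 → take DB $80,192. Book value $80,193.
Year 3: DB = ⌊$80,193 × 200%/4⌋ = $40,096; SL = ⌊$37,193/2⌋ = $18,596 → take DB $40,096, capped at $37,193. Book value $43,000.

$37,193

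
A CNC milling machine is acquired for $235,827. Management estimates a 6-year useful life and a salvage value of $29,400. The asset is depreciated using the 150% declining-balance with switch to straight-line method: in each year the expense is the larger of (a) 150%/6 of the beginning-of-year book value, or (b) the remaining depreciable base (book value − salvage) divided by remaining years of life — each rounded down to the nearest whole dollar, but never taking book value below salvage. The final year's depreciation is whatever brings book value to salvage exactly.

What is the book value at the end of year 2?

$132,654

Depreciable base = $235,827 − $29,400 = $206,427.
Year 1: DB = ⌊$235,827 × 150%/6⌋ = $58,956; SL = ⌊$206,427/6⌋ = $34,404 → take DB $58,956. Book value $176,871.
Year 2: DB = ⌊$176,871 × 150%/6⌋ = $44,217; SL = ⌊$147,471/5⌋ = $29,494 → take DB $44,217. Book value $132,654.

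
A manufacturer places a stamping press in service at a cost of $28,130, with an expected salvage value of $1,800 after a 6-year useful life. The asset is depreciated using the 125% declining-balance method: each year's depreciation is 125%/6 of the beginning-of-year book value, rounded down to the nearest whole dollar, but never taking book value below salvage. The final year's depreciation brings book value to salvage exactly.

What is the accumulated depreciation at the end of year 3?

Depreciable base = $28,130 − $1,800 = $26,330.
Year 1: ⌊$28,130 × 125%/6⌋ = $5,860. Book value $22,270.
Year 2: ⌊$22,270 × 125%/6⌋ = $4,639. Book value $17,631.
Year 3: ⌊$17,631 × 125%/6⌋ = $3,673. Book value $13,958.
Accumulated through year 3 = $28,130 − $13,958 = $14,172.

$14,172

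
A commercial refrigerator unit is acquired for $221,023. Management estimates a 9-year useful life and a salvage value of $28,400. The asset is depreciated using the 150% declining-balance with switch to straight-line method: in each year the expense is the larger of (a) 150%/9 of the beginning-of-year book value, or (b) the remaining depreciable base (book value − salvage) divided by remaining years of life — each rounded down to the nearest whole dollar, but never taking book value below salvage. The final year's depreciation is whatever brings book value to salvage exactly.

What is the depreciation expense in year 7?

Depreciable base = $221,023 − $28,400 = $192,623.
Year 1: DB = ⌊$221,023 × 150%/9⌋ = $36,837; SL = ⌊$192,623/9⌋ = $21,402 → take DB $36,837. Book value $184,186.
Year 2: DB = ⌊$184,186 × 150%/9⌋ = $30,697; SL = ⌊$155,786/8⌋ = $19,473 → take DB $30,697. Book value $153,489.
Year 3: DB = ⌊$153,489 × 150%/9⌋ = $25,581; SL = ⌊$125,089/7⌋ = $17,869 → take DB $25,581. Book value $127,908.
Year 4: DB = ⌊$127,908 × 150%/9⌋ = $21,318; SL = ⌊$99,508/6⌋ = $16,584 → take DB $21,318. Book value $106,590.
Year 5: DB = ⌊$106,590 × 150%/9⌋ = $17,765; SL = ⌊$78,190/5⌋ = $15,638 → take DB $17,765. Book value $88,825.
Year 6: DB = ⌊$88,825 × 150%/9⌋ = $14,804; SL = ⌊$60,425/4⌋ = $15,106 → take SL $15,106. Book value $73,719.
Year 7: DB = ⌊$73,719 × 150%/9⌋ = $12,286; SL = ⌊$45,319/3⌋ = $15,106 → take SL $15,106. Book value $58,613.

$15,106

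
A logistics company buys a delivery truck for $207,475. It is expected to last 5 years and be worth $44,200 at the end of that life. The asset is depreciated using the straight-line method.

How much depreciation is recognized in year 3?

$32,655

Depreciable base = $207,475 − $44,200 = $163,275.
Annual expense = $163,275 / 5 = $32,655.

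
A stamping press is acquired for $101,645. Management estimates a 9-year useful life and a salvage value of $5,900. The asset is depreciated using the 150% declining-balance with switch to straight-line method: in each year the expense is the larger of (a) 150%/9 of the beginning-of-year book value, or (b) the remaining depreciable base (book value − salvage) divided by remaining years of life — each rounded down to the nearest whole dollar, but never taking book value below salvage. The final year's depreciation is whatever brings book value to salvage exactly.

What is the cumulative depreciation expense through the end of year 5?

Depreciable base = $101,645 − $5,900 = $95,745.
Year 1: DB = ⌊$101,645 × 150%/9⌋ = $16,940; SL = ⌊$95,745/9⌋ = $10,638 → take DB $16,940. Book value $84,705.
Year 2: DB = ⌊$84,705 × 150%/9⌋ = $14,117; SL = ⌊$78,805/8⌋ = $9,850 → take DB $14,117. Book value $70,588.
Year 3: DB = ⌊$70,588 × 150%/9⌋ = $11,764; SL = ⌊$64,688/7⌋ = $9,241 → take DB $11,764. Book value $58,824.
Year 4: DB = ⌊$58,824 × 150%/9⌋ = $9,804; SL = ⌊$52,924/6⌋ = $8,820 → take DB $9,804. Book value $49,020.
Year 5: DB = ⌊$49,020 × 150%/9⌋ = $8,170; SL = ⌊$43,120/5⌋ = $8,624 → take SL $8,624. Book value $40,396.
Accumulated through year 5 = $101,645 − $40,396 = $61,249.

$61,249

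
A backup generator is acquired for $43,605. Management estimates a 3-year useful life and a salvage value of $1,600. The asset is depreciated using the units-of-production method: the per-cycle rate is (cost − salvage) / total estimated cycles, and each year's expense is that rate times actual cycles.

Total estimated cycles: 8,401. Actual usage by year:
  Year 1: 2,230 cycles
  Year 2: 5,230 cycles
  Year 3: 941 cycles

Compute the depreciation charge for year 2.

$26,150

Depreciable base = $43,605 − $1,600 = $42,005.
Rate = $42,005 / 8,401 cycles = $5 per cycle.
Year 1: 2,230 × $5 = $11,150. Book value $32,455.
Year 2: 5,230 × $5 = $26,150. Book value $6,305.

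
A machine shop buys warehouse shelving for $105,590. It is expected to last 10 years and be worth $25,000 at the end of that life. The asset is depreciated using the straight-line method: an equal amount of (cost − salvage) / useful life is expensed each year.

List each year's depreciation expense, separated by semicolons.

Depreciable base = $105,590 − $25,000 = $80,590.
Annual expense = $80,590 / 10 = $8,059.
End of year 1: book value $97,531.
End of year 2: book value $89,472.
End of year 3: book value $81,413.
End of year 4: book value $73,354.
End of year 5: book value $65,295.
End of year 6: book value $57,236.
End of year 7: book value $49,177.
End of year 8: book value $41,118.
End of year 9: book value $33,059.
End of year 10: book value $25,000.

$8,059; $8,059; $8,059; $8,059; $8,059; $8,059; $8,059; $8,059; $8,059; $8,059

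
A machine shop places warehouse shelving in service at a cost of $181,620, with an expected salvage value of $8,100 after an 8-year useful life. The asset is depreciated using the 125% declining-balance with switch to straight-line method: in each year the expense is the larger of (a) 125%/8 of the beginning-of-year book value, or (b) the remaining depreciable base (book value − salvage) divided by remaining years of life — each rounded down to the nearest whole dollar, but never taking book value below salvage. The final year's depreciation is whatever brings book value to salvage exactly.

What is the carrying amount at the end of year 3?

$109,096

Depreciable base = $181,620 − $8,100 = $173,520.
Year 1: DB = ⌊$181,620 × 125%/8⌋ = $28,378; SL = ⌊$173,520/8⌋ = $21,690 → take DB $28,378. Book value $153,242.
Year 2: DB = ⌊$153,242 × 125%/8⌋ = $23,944; SL = ⌊$145,142/7⌋ = $20,734 → take DB $23,944. Book value $129,298.
Year 3: DB = ⌊$129,298 × 125%/8⌋ = $20,202; SL = ⌊$121,198/6⌋ = $20,199 → take DB $20,202. Book value $109,096.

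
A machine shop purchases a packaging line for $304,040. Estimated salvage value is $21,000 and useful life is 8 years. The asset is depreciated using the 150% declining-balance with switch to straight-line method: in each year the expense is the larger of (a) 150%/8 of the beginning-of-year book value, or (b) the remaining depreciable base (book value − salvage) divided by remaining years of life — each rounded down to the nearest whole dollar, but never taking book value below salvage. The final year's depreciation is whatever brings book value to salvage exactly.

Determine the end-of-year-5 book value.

$104,628

Depreciable base = $304,040 − $21,000 = $283,040.
Year 1: DB = ⌊$304,040 × 150%/8⌋ = $57,007; SL = ⌊$283,040/8⌋ = $35,380 → take DB $57,007. Book value $247,033.
Year 2: DB = ⌊$247,033 × 150%/8⌋ = $46,318; SL = ⌊$226,033/7⌋ = $32,290 → take DB $46,318. Book value $200,715.
Year 3: DB = ⌊$200,715 × 150%/8⌋ = $37,634; SL = ⌊$179,715/6⌋ = $29,952 → take DB $37,634. Book value $163,081.
Year 4: DB = ⌊$163,081 × 150%/8⌋ = $30,577; SL = ⌊$142,081/5⌋ = $28,416 → take DB $30,577. Book value $132,504.
Year 5: DB = ⌊$132,504 × 150%/8⌋ = $24,844; SL = ⌊$111,504/4⌋ = $27,876 → take SL $27,876. Book value $104,628.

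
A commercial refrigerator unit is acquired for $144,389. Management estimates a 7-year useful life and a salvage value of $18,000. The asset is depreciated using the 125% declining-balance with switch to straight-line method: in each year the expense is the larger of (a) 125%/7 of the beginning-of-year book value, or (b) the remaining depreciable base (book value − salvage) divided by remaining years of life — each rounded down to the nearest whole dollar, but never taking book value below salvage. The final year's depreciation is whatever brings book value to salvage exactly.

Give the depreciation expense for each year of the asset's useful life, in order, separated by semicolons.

Depreciable base = $144,389 − $18,000 = $126,389.
Year 1: DB = ⌊$144,389 × 125%/7⌋ = $25,783; SL = ⌊$126,389/7⌋ = $18,055 → take DB $25,783. Book value $118,606.
Year 2: DB = ⌊$118,606 × 125%/7⌋ = $21,179; SL = ⌊$100,606/6⌋ = $16,767 → take DB $21,179. Book value $97,427.
Year 3: DB = ⌊$97,427 × 125%/7⌋ = $17,397; SL = ⌊$79,427/5⌋ = $15,885 → take DB $17,397. Book value $80,030.
Year 4: DB = ⌊$80,030 × 125%/7⌋ = $14,291; SL = ⌊$62,030/4⌋ = $15,507 → take SL $15,507. Book value $64,523.
Year 5: DB = ⌊$64,523 × 125%/7⌋ = $11,521; SL = ⌊$46,523/3⌋ = $15,507 → take SL $15,507. Book value $49,016.
Year 6: DB = ⌊$49,016 × 125%/7⌋ = $8,752; SL = ⌊$31,016/2⌋ = $15,508 → take SL $15,508. Book value $33,508.
Year 7 (final): $33,508 − $18,000 = $15,508. Book value $18,000.

$25,783; $21,179; $17,397; $15,507; $15,507; $15,508; $15,508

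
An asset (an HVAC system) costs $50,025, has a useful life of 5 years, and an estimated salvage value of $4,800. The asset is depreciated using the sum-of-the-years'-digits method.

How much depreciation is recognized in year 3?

$9,045

Depreciable base = $50,025 − $4,800 = $45,225.
Sum of the years' digits = 5+4+3+2+1 = 15.
Year 1: $45,225 × 5/15 = $15,075. Book value $34,950.
Year 2: $45,225 × 4/15 = $12,060. Book value $22,890.
Year 3: $45,225 × 3/15 = $9,045. Book value $13,845.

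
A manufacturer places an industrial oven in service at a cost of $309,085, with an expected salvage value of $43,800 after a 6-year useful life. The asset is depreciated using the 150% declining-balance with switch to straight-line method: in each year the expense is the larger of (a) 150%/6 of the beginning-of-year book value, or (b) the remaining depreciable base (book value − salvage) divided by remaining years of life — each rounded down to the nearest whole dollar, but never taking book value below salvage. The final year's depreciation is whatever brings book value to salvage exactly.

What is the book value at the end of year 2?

Depreciable base = $309,085 − $43,800 = $265,285.
Year 1: DB = ⌊$309,085 × 150%/6⌋ = $77,271; SL = ⌊$265,285/6⌋ = $44,214 → take DB $77,271. Book value $231,814.
Year 2: DB = ⌊$231,814 × 150%/6⌋ = $57,953; SL = ⌊$188,014/5⌋ = $37,602 → take DB $57,953. Book value $173,861.

$173,861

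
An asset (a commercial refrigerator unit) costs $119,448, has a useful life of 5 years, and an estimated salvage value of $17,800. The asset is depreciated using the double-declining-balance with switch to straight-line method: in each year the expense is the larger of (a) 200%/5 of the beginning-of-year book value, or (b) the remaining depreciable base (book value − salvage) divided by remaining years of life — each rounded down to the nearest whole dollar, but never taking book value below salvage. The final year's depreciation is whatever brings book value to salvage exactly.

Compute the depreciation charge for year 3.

Depreciable base = $119,448 − $17,800 = $101,648.
Year 1: DB = ⌊$119,448 × 200%/5⌋ = $47,779; SL = ⌊$101,648/5⌋ = $20,329 → take DB $47,779. Book value $71,669.
Year 2: DB = ⌊$71,669 × 200%/5⌋ = $28,667; SL = ⌊$53,869/4⌋ = $13,467 → take DB $28,667. Book value $43,002.
Year 3: DB = ⌊$43,002 × 200%/5⌋ = $17,200; SL = ⌊$25,202/3⌋ = $8,400 → take DB $17,200. Book value $25,802.

$17,200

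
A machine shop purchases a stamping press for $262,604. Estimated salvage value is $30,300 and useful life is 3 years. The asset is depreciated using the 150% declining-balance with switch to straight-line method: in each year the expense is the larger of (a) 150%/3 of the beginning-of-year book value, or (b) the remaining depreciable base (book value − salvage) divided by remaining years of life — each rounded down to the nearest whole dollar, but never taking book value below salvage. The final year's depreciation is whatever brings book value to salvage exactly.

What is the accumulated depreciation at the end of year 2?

Depreciable base = $262,604 − $30,300 = $232,304.
Year 1: DB = ⌊$262,604 × 150%/3⌋ = $131,302; SL = ⌊$232,304/3⌋ = $77,434 → take DB $131,302. Book value $131,302.
Year 2: DB = ⌊$131,302 × 150%/3⌋ = $65,651; SL = ⌊$101,002/2⌋ = $50,501 → take DB $65,651. Book value $65,651.
Accumulated through year 2 = $262,604 − $65,651 = $196,953.

$196,953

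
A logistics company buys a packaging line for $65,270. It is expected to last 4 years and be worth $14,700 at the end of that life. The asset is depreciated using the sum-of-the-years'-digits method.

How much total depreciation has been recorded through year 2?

$35,399

Depreciable base = $65,270 − $14,700 = $50,570.
Sum of the years' digits = 4+3+2+1 = 10.
Year 1: $50,570 × 4/10 = $20,228. Book value $45,042.
Year 2: $50,570 × 3/10 = $15,171. Book value $29,871.
Accumulated through year 2 = $65,270 − $29,871 = $35,399.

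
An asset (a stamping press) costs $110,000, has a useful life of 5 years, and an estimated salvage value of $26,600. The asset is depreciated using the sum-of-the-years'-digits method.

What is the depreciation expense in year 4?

$11,120

Depreciable base = $110,000 − $26,600 = $83,400.
Sum of the years' digits = 5+4+3+2+1 = 15.
Year 1: $83,400 × 5/15 = $27,800. Book value $82,200.
Year 2: $83,400 × 4/15 = $22,240. Book value $59,960.
Year 3: $83,400 × 3/15 = $16,680. Book value $43,280.
Year 4: $83,400 × 2/15 = $11,120. Book value $32,160.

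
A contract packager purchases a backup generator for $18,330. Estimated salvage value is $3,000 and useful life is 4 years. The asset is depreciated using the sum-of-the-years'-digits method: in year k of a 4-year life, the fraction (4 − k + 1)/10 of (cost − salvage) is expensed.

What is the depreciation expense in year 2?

Depreciable base = $18,330 − $3,000 = $15,330.
Sum of the years' digits = 4+3+2+1 = 10.
Year 1: $15,330 × 4/10 = $6,132. Book value $12,198.
Year 2: $15,330 × 3/10 = $4,599. Book value $7,599.

$4,599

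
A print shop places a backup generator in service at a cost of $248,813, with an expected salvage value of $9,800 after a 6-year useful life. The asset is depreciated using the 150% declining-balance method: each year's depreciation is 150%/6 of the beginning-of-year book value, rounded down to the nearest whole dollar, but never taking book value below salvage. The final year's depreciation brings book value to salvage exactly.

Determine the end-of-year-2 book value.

$139,958

Depreciable base = $248,813 − $9,800 = $239,013.
Year 1: ⌊$248,813 × 150%/6⌋ = $62,203. Book value $186,610.
Year 2: ⌊$186,610 × 150%/6⌋ = $46,652. Book value $139,958.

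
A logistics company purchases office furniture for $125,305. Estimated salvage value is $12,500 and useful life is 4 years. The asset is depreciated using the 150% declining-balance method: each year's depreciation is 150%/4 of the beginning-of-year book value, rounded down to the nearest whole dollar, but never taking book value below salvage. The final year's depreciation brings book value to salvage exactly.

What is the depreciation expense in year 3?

Depreciable base = $125,305 − $12,500 = $112,805.
Year 1: ⌊$125,305 × 150%/4⌋ = $46,989. Book value $78,316.
Year 2: ⌊$78,316 × 150%/4⌋ = $29,368. Book value $48,948.
Year 3: ⌊$48,948 × 150%/4⌋ = $18,355. Book value $30,593.

$18,355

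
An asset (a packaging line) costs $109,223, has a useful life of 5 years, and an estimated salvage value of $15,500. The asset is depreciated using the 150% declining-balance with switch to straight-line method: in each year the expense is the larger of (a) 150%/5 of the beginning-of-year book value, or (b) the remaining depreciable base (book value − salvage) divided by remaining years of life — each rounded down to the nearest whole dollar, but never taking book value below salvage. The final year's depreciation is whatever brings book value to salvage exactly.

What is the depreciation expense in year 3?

Depreciable base = $109,223 − $15,500 = $93,723.
Year 1: DB = ⌊$109,223 × 150%/5⌋ = $32,766; SL = ⌊$93,723/5⌋ = $18,744 → take DB $32,766. Book value $76,457.
Year 2: DB = ⌊$76,457 × 150%/5⌋ = $22,937; SL = ⌊$60,957/4⌋ = $15,239 → take DB $22,937. Book value $53,520.
Year 3: DB = ⌊$53,520 × 150%/5⌋ = $16,056; SL = ⌊$38,020/3⌋ = $12,673 → take DB $16,056. Book value $37,464.

$16,056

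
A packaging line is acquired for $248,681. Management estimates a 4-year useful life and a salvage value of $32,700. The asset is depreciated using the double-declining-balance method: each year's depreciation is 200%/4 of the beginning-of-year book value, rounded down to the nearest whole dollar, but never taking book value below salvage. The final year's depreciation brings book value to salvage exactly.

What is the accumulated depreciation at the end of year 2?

Depreciable base = $248,681 − $32,700 = $215,981.
Year 1: ⌊$248,681 × 200%/4⌋ = $124,340. Book value $124,341.
Year 2: ⌊$124,341 × 200%/4⌋ = $62,170. Book value $62,171.
Accumulated through year 2 = $248,681 − $62,171 = $186,510.

$186,510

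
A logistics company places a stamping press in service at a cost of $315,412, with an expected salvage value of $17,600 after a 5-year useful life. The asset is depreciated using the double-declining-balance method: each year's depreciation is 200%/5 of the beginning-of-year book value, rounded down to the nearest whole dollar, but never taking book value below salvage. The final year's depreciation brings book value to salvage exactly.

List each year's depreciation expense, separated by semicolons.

$126,164; $75,699; $45,419; $27,252; $23,278

Depreciable base = $315,412 − $17,600 = $297,812.
Year 1: ⌊$315,412 × 200%/5⌋ = $126,164. Book value $189,248.
Year 2: ⌊$189,248 × 200%/5⌋ = $75,699. Book value $113,549.
Year 3: ⌊$113,549 × 200%/5⌋ = $45,419. Book value $68,130.
Year 4: ⌊$68,130 × 200%/5⌋ = $27,252. Book value $40,878.
Year 5 (final): $40,878 − $17,600 = $23,278. Book value $17,600.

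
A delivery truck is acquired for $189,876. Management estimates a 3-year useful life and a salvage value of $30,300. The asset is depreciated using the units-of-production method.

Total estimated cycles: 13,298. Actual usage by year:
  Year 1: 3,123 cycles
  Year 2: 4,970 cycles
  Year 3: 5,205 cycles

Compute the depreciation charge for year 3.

Depreciable base = $189,876 − $30,300 = $159,576.
Rate = $159,576 / 13,298 cycles = $12 per cycle.
Year 1: 3,123 × $12 = $37,476. Book value $152,400.
Year 2: 4,970 × $12 = $59,640. Book value $92,760.
Year 3: 5,205 × $12 = $62,460. Book value $30,300.

$62,460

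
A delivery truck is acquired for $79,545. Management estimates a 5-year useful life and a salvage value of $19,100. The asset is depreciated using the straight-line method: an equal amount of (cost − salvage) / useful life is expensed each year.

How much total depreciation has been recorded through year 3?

$36,267

Depreciable base = $79,545 − $19,100 = $60,445.
Annual expense = $60,445 / 5 = $12,089.
End of year 1: book value $67,456.
End of year 2: book value $55,367.
End of year 3: book value $43,278.
Accumulated through year 3 = $79,545 − $43,278 = $36,267.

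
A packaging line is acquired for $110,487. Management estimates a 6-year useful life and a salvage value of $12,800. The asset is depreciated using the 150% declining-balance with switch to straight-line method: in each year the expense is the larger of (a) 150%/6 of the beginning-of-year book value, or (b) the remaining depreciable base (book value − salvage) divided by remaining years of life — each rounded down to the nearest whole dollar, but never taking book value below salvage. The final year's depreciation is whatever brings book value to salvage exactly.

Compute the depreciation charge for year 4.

Depreciable base = $110,487 − $12,800 = $97,687.
Year 1: DB = ⌊$110,487 × 150%/6⌋ = $27,621; SL = ⌊$97,687/6⌋ = $16,281 → take DB $27,621. Book value $82,866.
Year 2: DB = ⌊$82,866 × 150%/6⌋ = $20,716; SL = ⌊$70,066/5⌋ = $14,013 → take DB $20,716. Book value $62,150.
Year 3: DB = ⌊$62,150 × 150%/6⌋ = $15,537; SL = ⌊$49,350/4⌋ = $12,337 → take DB $15,537. Book value $46,613.
Year 4: DB = ⌊$46,613 × 150%/6⌋ = $11,653; SL = ⌊$33,813/3⌋ = $11,271 → take DB $11,653. Book value $34,960.

$11,653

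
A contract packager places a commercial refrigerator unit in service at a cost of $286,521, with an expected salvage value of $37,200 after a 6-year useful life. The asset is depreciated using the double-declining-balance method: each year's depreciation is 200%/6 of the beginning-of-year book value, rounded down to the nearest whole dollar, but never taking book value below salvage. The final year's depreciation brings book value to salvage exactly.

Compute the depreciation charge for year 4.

Depreciable base = $286,521 − $37,200 = $249,321.
Year 1: ⌊$286,521 × 200%/6⌋ = $95,507. Book value $191,014.
Year 2: ⌊$191,014 × 200%/6⌋ = $63,671. Book value $127,343.
Year 3: ⌊$127,343 × 200%/6⌋ = $42,447. Book value $84,896.
Year 4: ⌊$84,896 × 200%/6⌋ = $28,298. Book value $56,598.

$28,298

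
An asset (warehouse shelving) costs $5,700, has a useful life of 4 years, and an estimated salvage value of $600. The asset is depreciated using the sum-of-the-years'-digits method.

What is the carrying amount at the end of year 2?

Depreciable base = $5,700 − $600 = $5,100.
Sum of the years' digits = 4+3+2+1 = 10.
Year 1: $5,100 × 4/10 = $2,040. Book value $3,660.
Year 2: $5,100 × 3/10 = $1,530. Book value $2,130.

$2,130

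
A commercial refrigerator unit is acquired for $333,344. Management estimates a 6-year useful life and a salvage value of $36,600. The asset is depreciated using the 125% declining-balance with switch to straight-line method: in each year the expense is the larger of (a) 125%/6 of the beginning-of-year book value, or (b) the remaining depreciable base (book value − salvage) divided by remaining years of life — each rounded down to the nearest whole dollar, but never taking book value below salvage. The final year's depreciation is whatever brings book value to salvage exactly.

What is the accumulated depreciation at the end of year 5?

$253,812

Depreciable base = $333,344 − $36,600 = $296,744.
Year 1: DB = ⌊$333,344 × 125%/6⌋ = $69,446; SL = ⌊$296,744/6⌋ = $49,457 → take DB $69,446. Book value $263,898.
Year 2: DB = ⌊$263,898 × 125%/6⌋ = $54,978; SL = ⌊$227,298/5⌋ = $45,459 → take DB $54,978. Book value $208,920.
Year 3: DB = ⌊$208,920 × 125%/6⌋ = $43,525; SL = ⌊$172,320/4⌋ = $43,080 → take DB $43,525. Book value $165,395.
Year 4: DB = ⌊$165,395 × 125%/6⌋ = $34,457; SL = ⌊$128,795/3⌋ = $42,931 → take SL $42,931. Book value $122,464.
Year 5: DB = ⌊$122,464 × 125%/6⌋ = $25,513; SL = ⌊$85,864/2⌋ = $42,932 → take SL $42,932. Book value $79,532.
Accumulated through year 5 = $333,344 − $79,532 = $253,812.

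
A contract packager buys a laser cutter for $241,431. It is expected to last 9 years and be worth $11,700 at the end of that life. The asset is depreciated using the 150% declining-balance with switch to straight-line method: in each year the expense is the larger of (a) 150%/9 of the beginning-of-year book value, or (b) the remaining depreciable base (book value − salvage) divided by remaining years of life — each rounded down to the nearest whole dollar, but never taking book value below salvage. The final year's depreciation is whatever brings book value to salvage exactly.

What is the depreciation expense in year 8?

Depreciable base = $241,431 − $11,700 = $229,731.
Year 1: DB = ⌊$241,431 × 150%/9⌋ = $40,238; SL = ⌊$229,731/9⌋ = $25,525 → take DB $40,238. Book value $201,193.
Year 2: DB = ⌊$201,193 × 150%/9⌋ = $33,532; SL = ⌊$189,493/8⌋ = $23,686 → take DB $33,532. Book value $167,661.
Year 3: DB = ⌊$167,661 × 150%/9⌋ = $27,943; SL = ⌊$155,961/7⌋ = $22,280 → take DB $27,943. Book value $139,718.
Year 4: DB = ⌊$139,718 × 150%/9⌋ = $23,286; SL = ⌊$128,018/6⌋ = $21,336 → take DB $23,286. Book value $116,432.
Year 5: DB = ⌊$116,432 × 150%/9⌋ = $19,405; SL = ⌊$104,732/5⌋ = $20,946 → take SL $20,946. Book value $95,486.
Year 6: DB = ⌊$95,486 × 150%/9⌋ = $15,914; SL = ⌊$83,786/4⌋ = $20,946 → take SL $20,946. Book value $74,540.
Year 7: DB = ⌊$74,540 × 150%/9⌋ = $12,423; SL = ⌊$62,840/3⌋ = $20,946 → take SL $20,946. Book value $53,594.
Year 8: DB = ⌊$53,594 × 150%/9⌋ = $8,932; SL = ⌊$41,894/2⌋ = $20,947 → take SL $20,947. Book value $32,647.

$20,947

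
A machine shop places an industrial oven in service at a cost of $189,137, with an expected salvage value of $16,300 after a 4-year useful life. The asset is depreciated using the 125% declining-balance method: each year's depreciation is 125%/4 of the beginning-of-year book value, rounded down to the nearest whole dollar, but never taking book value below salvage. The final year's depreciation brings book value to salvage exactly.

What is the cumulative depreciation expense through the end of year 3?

Depreciable base = $189,137 − $16,300 = $172,837.
Year 1: ⌊$189,137 × 125%/4⌋ = $59,105. Book value $130,032.
Year 2: ⌊$130,032 × 125%/4⌋ = $40,635. Book value $89,397.
Year 3: ⌊$89,397 × 125%/4⌋ = $27,936. Book value $61,461.
Accumulated through year 3 = $189,137 − $61,461 = $127,676.

$127,676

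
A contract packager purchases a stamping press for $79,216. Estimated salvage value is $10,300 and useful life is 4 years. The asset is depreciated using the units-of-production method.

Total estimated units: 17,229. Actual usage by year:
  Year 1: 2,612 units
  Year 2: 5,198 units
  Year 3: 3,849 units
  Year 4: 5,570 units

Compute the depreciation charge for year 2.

$20,792

Depreciable base = $79,216 − $10,300 = $68,916.
Rate = $68,916 / 17,229 units = $4 per unit.
Year 1: 2,612 × $4 = $10,448. Book value $68,768.
Year 2: 5,198 × $4 = $20,792. Book value $47,976.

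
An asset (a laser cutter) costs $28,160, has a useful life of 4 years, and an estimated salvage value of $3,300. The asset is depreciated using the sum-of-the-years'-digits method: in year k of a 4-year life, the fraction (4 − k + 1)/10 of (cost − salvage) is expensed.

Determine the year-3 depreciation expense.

Depreciable base = $28,160 − $3,300 = $24,860.
Sum of the years' digits = 4+3+2+1 = 10.
Year 1: $24,860 × 4/10 = $9,944. Book value $18,216.
Year 2: $24,860 × 3/10 = $7,458. Book value $10,758.
Year 3: $24,860 × 2/10 = $4,972. Book value $5,786.

$4,972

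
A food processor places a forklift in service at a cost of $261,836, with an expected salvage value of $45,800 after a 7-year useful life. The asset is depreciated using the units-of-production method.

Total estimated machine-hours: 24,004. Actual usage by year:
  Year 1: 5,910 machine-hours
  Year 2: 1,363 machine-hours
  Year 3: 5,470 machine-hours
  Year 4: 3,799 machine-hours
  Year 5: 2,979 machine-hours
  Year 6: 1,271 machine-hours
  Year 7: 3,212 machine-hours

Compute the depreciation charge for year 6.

$11,439

Depreciable base = $261,836 − $45,800 = $216,036.
Rate = $216,036 / 24,004 machine-hours = $9 per machine-hour.
Year 1: 5,910 × $9 = $53,190. Book value $208,646.
Year 2: 1,363 × $9 = $12,267. Book value $196,379.
Year 3: 5,470 × $9 = $49,230. Book value $147,149.
Year 4: 3,799 × $9 = $34,191. Book value $112,958.
Year 5: 2,979 × $9 = $26,811. Book value $86,147.
Year 6: 1,271 × $9 = $11,439. Book value $74,708.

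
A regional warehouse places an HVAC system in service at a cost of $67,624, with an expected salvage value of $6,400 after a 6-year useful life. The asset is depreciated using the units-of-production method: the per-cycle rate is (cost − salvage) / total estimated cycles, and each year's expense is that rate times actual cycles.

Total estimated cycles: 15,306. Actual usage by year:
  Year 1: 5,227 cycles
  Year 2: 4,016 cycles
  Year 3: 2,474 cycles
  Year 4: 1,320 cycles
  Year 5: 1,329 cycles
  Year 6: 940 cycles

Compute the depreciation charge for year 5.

$5,316

Depreciable base = $67,624 − $6,400 = $61,224.
Rate = $61,224 / 15,306 cycles = $4 per cycle.
Year 1: 5,227 × $4 = $20,908. Book value $46,716.
Year 2: 4,016 × $4 = $16,064. Book value $30,652.
Year 3: 2,474 × $4 = $9,896. Book value $20,756.
Year 4: 1,320 × $4 = $5,280. Book value $15,476.
Year 5: 1,329 × $4 = $5,316. Book value $10,160.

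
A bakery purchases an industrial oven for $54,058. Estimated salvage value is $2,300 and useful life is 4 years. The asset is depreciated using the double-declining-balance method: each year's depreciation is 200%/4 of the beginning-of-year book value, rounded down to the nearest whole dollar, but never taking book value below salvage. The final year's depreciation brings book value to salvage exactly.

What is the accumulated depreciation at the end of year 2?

$40,543

Depreciable base = $54,058 − $2,300 = $51,758.
Year 1: ⌊$54,058 × 200%/4⌋ = $27,029. Book value $27,029.
Year 2: ⌊$27,029 × 200%/4⌋ = $13,514. Book value $13,515.
Accumulated through year 2 = $54,058 − $13,515 = $40,543.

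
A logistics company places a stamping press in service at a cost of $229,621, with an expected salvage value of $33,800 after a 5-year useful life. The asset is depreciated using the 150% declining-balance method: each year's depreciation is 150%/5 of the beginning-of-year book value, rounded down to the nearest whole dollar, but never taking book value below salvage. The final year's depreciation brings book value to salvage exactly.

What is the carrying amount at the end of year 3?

Depreciable base = $229,621 − $33,800 = $195,821.
Year 1: ⌊$229,621 × 150%/5⌋ = $68,886. Book value $160,735.
Year 2: ⌊$160,735 × 150%/5⌋ = $48,220. Book value $112,515.
Year 3: ⌊$112,515 × 150%/5⌋ = $33,754. Book value $78,761.

$78,761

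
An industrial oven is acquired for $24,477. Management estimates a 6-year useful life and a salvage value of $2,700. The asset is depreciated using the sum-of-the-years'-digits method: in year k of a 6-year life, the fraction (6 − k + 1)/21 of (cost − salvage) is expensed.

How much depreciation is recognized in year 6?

$1,037

Depreciable base = $24,477 − $2,700 = $21,777.
Sum of the years' digits = 6+5+4+3+2+1 = 21.
Year 1: $21,777 × 6/21 = $6,222. Book value $18,255.
Year 2: $21,777 × 5/21 = $5,185. Book value $13,070.
Year 3: $21,777 × 4/21 = $4,148. Book value $8,922.
Year 4: $21,777 × 3/21 = $3,111. Book value $5,811.
Year 5: $21,777 × 2/21 = $2,074. Book value $3,737.
Year 6: $21,777 × 1/21 = $1,037. Book value $2,700.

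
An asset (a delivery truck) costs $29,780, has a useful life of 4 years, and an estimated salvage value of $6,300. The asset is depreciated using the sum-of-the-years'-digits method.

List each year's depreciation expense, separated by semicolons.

$9,392; $7,044; $4,696; $2,348

Depreciable base = $29,780 − $6,300 = $23,480.
Sum of the years' digits = 4+3+2+1 = 10.
Year 1: $23,480 × 4/10 = $9,392. Book value $20,388.
Year 2: $23,480 × 3/10 = $7,044. Book value $13,344.
Year 3: $23,480 × 2/10 = $4,696. Book value $8,648.
Year 4: $23,480 × 1/10 = $2,348. Book value $6,300.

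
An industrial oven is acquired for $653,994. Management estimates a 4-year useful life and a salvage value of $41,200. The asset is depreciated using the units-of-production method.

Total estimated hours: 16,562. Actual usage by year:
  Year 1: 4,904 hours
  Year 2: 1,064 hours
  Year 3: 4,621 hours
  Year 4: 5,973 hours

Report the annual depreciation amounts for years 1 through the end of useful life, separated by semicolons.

$181,448; $39,368; $170,977; $221,001

Depreciable base = $653,994 − $41,200 = $612,794.
Rate = $612,794 / 16,562 hours = $37 per hour.
Year 1: 4,904 × $37 = $181,448. Book value $472,546.
Year 2: 1,064 × $37 = $39,368. Book value $433,178.
Year 3: 4,621 × $37 = $170,977. Book value $262,201.
Year 4: 5,973 × $37 = $221,001. Book value $41,200.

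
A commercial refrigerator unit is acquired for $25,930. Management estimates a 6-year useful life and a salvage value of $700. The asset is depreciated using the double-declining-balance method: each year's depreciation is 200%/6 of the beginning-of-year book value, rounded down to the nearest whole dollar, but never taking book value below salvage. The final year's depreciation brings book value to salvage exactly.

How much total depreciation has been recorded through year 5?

$22,514

Depreciable base = $25,930 − $700 = $25,230.
Year 1: ⌊$25,930 × 200%/6⌋ = $8,643. Book value $17,287.
Year 2: ⌊$17,287 × 200%/6⌋ = $5,762. Book value $11,525.
Year 3: ⌊$11,525 × 200%/6⌋ = $3,841. Book value $7,684.
Year 4: ⌊$7,684 × 200%/6⌋ = $2,561. Book value $5,123.
Year 5: ⌊$5,123 × 200%/6⌋ = $1,707. Book value $3,416.
Accumulated through year 5 = $25,930 − $3,416 = $22,514.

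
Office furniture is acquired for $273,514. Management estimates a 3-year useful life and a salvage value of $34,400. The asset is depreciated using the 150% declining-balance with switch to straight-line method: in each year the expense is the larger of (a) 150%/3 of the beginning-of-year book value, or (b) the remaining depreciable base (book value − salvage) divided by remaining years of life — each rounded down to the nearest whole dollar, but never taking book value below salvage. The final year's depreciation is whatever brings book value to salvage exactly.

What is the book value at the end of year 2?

Depreciable base = $273,514 − $34,400 = $239,114.
Year 1: DB = ⌊$273,514 × 150%/3⌋ = $136,757; SL = ⌊$239,114/3⌋ = $79,704 → take DB $136,757. Book value $136,757.
Year 2: DB = ⌊$136,757 × 150%/3⌋ = $68,378; SL = ⌊$102,357/2⌋ = $51,178 → take DB $68,378. Book value $68,379.

$68,379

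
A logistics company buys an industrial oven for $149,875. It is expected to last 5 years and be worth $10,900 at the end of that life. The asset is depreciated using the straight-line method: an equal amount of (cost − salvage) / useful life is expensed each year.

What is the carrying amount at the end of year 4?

$38,695

Depreciable base = $149,875 − $10,900 = $138,975.
Annual expense = $138,975 / 5 = $27,795.
End of year 1: book value $122,080.
End of year 2: book value $94,285.
End of year 3: book value $66,490.
End of year 4: book value $38,695.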